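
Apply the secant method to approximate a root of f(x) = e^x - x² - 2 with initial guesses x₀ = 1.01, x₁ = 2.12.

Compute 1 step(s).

f(x) = e^x - x² - 2
x₀ = 1.01, x₁ = 2.12

Secant formula: x_{n+1} = x_n - f(x_n)(x_n - x_{n-1})/(f(x_n) - f(x_{n-1}))

Iteration 1:
  f(1.010000) = -0.274499
  f(2.120000) = 1.836737
  x_2 = 2.120000 - 1.836737×(2.120000 - 1.010000)/(1.836737 - (-0.274499))
       = 1.154320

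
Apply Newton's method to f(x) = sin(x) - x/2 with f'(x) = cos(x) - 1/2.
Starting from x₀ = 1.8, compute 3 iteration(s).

f(x) = sin(x) - x/2
f'(x) = cos(x) - 1/2
x₀ = 1.8

Newton-Raphson formula: x_{n+1} = x_n - f(x_n)/f'(x_n)

Iteration 1:
  f(1.800000) = 0.073848
  f'(1.800000) = -0.727202
  x_1 = 1.800000 - 0.073848/(-0.727202) = 1.901550
Iteration 2:
  f(1.901550) = -0.004977
  f'(1.901550) = -0.824756
  x_2 = 1.901550 - (-0.004977)/(-0.824756) = 1.895515
Iteration 3:
  f(1.895515) = -0.000017
  f'(1.895515) = -0.819042
  x_3 = 1.895515 - (-0.000017)/(-0.819042) = 1.895494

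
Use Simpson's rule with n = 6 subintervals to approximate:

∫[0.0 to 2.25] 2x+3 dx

f(x) = 2x+3
a = 0.0, b = 2.25, n = 6
h = (b - a)/n = 0.375000

Simpson's rule: (h/3)[f(x₀) + 4f(x₁) + 2f(x₂) + ... + f(xₙ)]

x_0 = 0.0000, f(x_0) = 3.000000, coefficient = 1
x_1 = 0.3750, f(x_1) = 3.750000, coefficient = 4
x_2 = 0.7500, f(x_2) = 4.500000, coefficient = 2
x_3 = 1.1250, f(x_3) = 5.250000, coefficient = 4
x_4 = 1.5000, f(x_4) = 6.000000, coefficient = 2
x_5 = 1.8750, f(x_5) = 6.750000, coefficient = 4
x_6 = 2.2500, f(x_6) = 7.500000, coefficient = 1

I ≈ (0.375000/3) × 94.500000 = 11.812500
Exact value: 11.812500
Error: 0.000000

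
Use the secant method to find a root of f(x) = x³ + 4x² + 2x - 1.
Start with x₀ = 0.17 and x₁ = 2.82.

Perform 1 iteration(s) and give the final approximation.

f(x) = x³ + 4x² + 2x - 1
x₀ = 0.17, x₁ = 2.82

Secant formula: x_{n+1} = x_n - f(x_n)(x_n - x_{n-1})/(f(x_n) - f(x_{n-1}))

Iteration 1:
  f(0.170000) = -0.539487
  f(2.820000) = 58.875368
  x_2 = 2.820000 - 58.875368×(2.820000 - 0.170000)/(58.875368 - (-0.539487))
       = 0.194062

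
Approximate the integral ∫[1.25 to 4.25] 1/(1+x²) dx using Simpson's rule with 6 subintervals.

f(x) = 1/(1+x²)
a = 1.25, b = 4.25, n = 6
h = (b - a)/n = 0.500000

Simpson's rule: (h/3)[f(x₀) + 4f(x₁) + 2f(x₂) + ... + f(xₙ)]

x_0 = 1.2500, f(x_0) = 0.390244, coefficient = 1
x_1 = 1.7500, f(x_1) = 0.246154, coefficient = 4
x_2 = 2.2500, f(x_2) = 0.164948, coefficient = 2
x_3 = 2.7500, f(x_3) = 0.116788, coefficient = 4
x_4 = 3.2500, f(x_4) = 0.086486, coefficient = 2
x_5 = 3.7500, f(x_5) = 0.066390, coefficient = 4
x_6 = 4.2500, f(x_6) = 0.052459, coefficient = 1

I ≈ (0.500000/3) × 2.662902 = 0.443817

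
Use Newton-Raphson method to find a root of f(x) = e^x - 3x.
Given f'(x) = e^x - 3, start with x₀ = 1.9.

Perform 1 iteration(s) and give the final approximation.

f(x) = e^x - 3x
f'(x) = e^x - 3
x₀ = 1.9

Newton-Raphson formula: x_{n+1} = x_n - f(x_n)/f'(x_n)

Iteration 1:
  f(1.900000) = 0.985894
  f'(1.900000) = 3.685894
  x_1 = 1.900000 - 0.985894/3.685894 = 1.632522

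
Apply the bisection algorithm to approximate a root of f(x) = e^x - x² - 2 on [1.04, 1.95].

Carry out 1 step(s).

f(x) = e^x - x² - 2
Initial interval: [1.04, 1.95]

Iteration 1:
  c_1 = (1.040000 + 1.950000)/2 = 1.495000
  f(c_1) = f(1.495000) = 0.224312
  f(a) × f(c) < 0, new interval: [1.040000, 1.495000]

After 1 iteration(s), the approximation is c_1 = 1.495000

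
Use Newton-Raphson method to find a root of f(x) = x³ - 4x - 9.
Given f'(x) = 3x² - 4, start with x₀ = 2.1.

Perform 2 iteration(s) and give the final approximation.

f(x) = x³ - 4x - 9
f'(x) = 3x² - 4
x₀ = 2.1

Newton-Raphson formula: x_{n+1} = x_n - f(x_n)/f'(x_n)

Iteration 1:
  f(2.100000) = -8.139000
  f'(2.100000) = 9.230000
  x_1 = 2.100000 - (-8.139000)/9.230000 = 2.981798
Iteration 2:
  f(2.981798) = 5.584341
  f'(2.981798) = 22.673367
  x_2 = 2.981798 - 5.584341/22.673367 = 2.735503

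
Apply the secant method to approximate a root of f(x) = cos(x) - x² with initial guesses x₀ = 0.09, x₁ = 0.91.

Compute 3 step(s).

f(x) = cos(x) - x²
x₀ = 0.09, x₁ = 0.91

Secant formula: x_{n+1} = x_n - f(x_n)(x_n - x_{n-1})/(f(x_n) - f(x_{n-1}))

Iteration 1:
  f(0.090000) = 0.987853
  f(0.910000) = -0.214354
  x_2 = 0.910000 - (-0.214354)×(0.910000 - 0.090000)/(-0.214354 - 0.987853)
       = 0.763793
Iteration 2:
  f(0.910000) = -0.214354
  f(0.763793) = 0.138837
  x_3 = 0.763793 - 0.138837×(0.763793 - 0.910000)/(0.138837 - (-0.214354))
       = 0.821266
Iteration 3:
  f(0.763793) = 0.138837
  f(0.821266) = 0.006817
  x_4 = 0.821266 - 0.006817×(0.821266 - 0.763793)/(0.006817 - 0.138837)
       = 0.824234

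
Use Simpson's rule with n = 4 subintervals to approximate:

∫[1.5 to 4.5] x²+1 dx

f(x) = x²+1
a = 1.5, b = 4.5, n = 4
h = (b - a)/n = 0.750000

Simpson's rule: (h/3)[f(x₀) + 4f(x₁) + 2f(x₂) + ... + f(xₙ)]

x_0 = 1.5000, f(x_0) = 3.250000, coefficient = 1
x_1 = 2.2500, f(x_1) = 6.062500, coefficient = 4
x_2 = 3.0000, f(x_2) = 10.000000, coefficient = 2
x_3 = 3.7500, f(x_3) = 15.062500, coefficient = 4
x_4 = 4.5000, f(x_4) = 21.250000, coefficient = 1

I ≈ (0.750000/3) × 129.000000 = 32.250000
Exact value: 32.250000
Error: 0.000000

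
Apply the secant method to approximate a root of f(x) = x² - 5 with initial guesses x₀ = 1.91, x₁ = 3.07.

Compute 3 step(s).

f(x) = x² - 5
x₀ = 1.91, x₁ = 3.07

Secant formula: x_{n+1} = x_n - f(x_n)(x_n - x_{n-1})/(f(x_n) - f(x_{n-1}))

Iteration 1:
  f(1.910000) = -1.351900
  f(3.070000) = 4.424900
  x_2 = 3.070000 - 4.424900×(3.070000 - 1.910000)/(4.424900 - (-1.351900))
       = 2.181466
Iteration 2:
  f(3.070000) = 4.424900
  f(2.181466) = -0.241207
  x_3 = 2.181466 - (-0.241207)×(2.181466 - 3.070000)/(-0.241207 - 4.424900)
       = 2.227397
Iteration 3:
  f(2.181466) = -0.241207
  f(2.227397) = -0.038702
  x_4 = 2.227397 - (-0.038702)×(2.227397 - 2.181466)/(-0.038702 - (-0.241207))
       = 2.236175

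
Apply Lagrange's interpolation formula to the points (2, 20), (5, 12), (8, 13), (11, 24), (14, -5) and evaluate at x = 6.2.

Lagrange interpolation formula:
P(x) = Σ yᵢ × Lᵢ(x)
where Lᵢ(x) = Π_{j≠i} (x - xⱼ)/(xᵢ - xⱼ)

L_0(6.2) = (6.2 - 5)/(2 - 5) × (6.2 - 8)/(2 - 8) × (6.2 - 11)/(2 - 11) × (6.2 - 14)/(2 - 14) = -0.041600
L_1(6.2) = (6.2 - 2)/(5 - 2) × (6.2 - 8)/(5 - 8) × (6.2 - 11)/(5 - 11) × (6.2 - 14)/(5 - 14) = 0.582400
L_2(6.2) = (6.2 - 2)/(8 - 2) × (6.2 - 5)/(8 - 5) × (6.2 - 11)/(8 - 11) × (6.2 - 14)/(8 - 14) = 0.582400
L_3(6.2) = (6.2 - 2)/(11 - 2) × (6.2 - 5)/(11 - 5) × (6.2 - 8)/(11 - 8) × (6.2 - 14)/(11 - 14) = -0.145600
L_4(6.2) = (6.2 - 2)/(14 - 2) × (6.2 - 5)/(14 - 5) × (6.2 - 8)/(14 - 8) × (6.2 - 11)/(14 - 11) = 0.022400

P(6.2) = 20×L_0(6.2) + 12×L_1(6.2) + 13×L_2(6.2) + 24×L_3(6.2) + (-5)×L_4(6.2)
P(6.2) = 10.121600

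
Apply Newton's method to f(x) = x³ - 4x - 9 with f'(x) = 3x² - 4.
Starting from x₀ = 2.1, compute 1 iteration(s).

f(x) = x³ - 4x - 9
f'(x) = 3x² - 4
x₀ = 2.1

Newton-Raphson formula: x_{n+1} = x_n - f(x_n)/f'(x_n)

Iteration 1:
  f(2.100000) = -8.139000
  f'(2.100000) = 9.230000
  x_1 = 2.100000 - (-8.139000)/9.230000 = 2.981798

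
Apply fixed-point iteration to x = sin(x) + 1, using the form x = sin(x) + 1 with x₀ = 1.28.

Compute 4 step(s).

Equation: x = sin(x) + 1
Fixed-point form: x = sin(x) + 1
x₀ = 1.28

x_1 = g(1.280000) = 1.958016
x_2 = g(1.958016) = 1.925963
x_3 = g(1.925963) = 1.937589
x_4 = g(1.937589) = 1.933482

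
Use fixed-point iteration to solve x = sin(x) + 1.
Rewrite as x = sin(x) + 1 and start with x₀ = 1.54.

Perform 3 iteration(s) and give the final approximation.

Equation: x = sin(x) + 1
Fixed-point form: x = sin(x) + 1
x₀ = 1.54

x_1 = g(1.540000) = 1.999526
x_2 = g(1.999526) = 1.909495
x_3 = g(1.909495) = 1.943188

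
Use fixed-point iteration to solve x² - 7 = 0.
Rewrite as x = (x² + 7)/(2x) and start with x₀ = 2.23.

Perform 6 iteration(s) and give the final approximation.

Equation: x² - 7 = 0
Fixed-point form: x = (x² + 7)/(2x)
x₀ = 2.23

x_1 = g(2.230000) = 2.684507
x_2 = g(2.684507) = 2.646031
x_3 = g(2.646031) = 2.645751
x_4 = g(2.645751) = 2.645751
x_5 = g(2.645751) = 2.645751
x_6 = g(2.645751) = 2.645751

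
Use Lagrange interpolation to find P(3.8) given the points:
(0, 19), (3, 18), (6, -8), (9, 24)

Lagrange interpolation formula:
P(x) = Σ yᵢ × Lᵢ(x)
where Lᵢ(x) = Π_{j≠i} (x - xⱼ)/(xᵢ - xⱼ)

L_0(3.8) = (3.8 - 3)/(0 - 3) × (3.8 - 6)/(0 - 6) × (3.8 - 9)/(0 - 9) = -0.056494
L_1(3.8) = (3.8 - 0)/(3 - 0) × (3.8 - 6)/(3 - 6) × (3.8 - 9)/(3 - 9) = 0.805037
L_2(3.8) = (3.8 - 0)/(6 - 0) × (3.8 - 3)/(6 - 3) × (3.8 - 9)/(6 - 9) = 0.292741
L_3(3.8) = (3.8 - 0)/(9 - 0) × (3.8 - 3)/(9 - 3) × (3.8 - 6)/(9 - 6) = -0.041284

P(3.8) = 19×L_0(3.8) + 18×L_1(3.8) + (-8)×L_2(3.8) + 24×L_3(3.8)
P(3.8) = 10.084543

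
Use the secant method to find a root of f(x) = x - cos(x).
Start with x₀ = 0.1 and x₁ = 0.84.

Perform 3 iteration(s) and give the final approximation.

f(x) = x - cos(x)
x₀ = 0.1, x₁ = 0.84

Secant formula: x_{n+1} = x_n - f(x_n)(x_n - x_{n-1})/(f(x_n) - f(x_{n-1}))

Iteration 1:
  f(0.100000) = -0.895004
  f(0.840000) = 0.172537
  x_2 = 0.840000 - 0.172537×(0.840000 - 0.100000)/(0.172537 - (-0.895004))
       = 0.720400
Iteration 2:
  f(0.840000) = 0.172537
  f(0.720400) = -0.031141
  x_3 = 0.720400 - (-0.031141)×(0.720400 - 0.840000)/(-0.031141 - 0.172537)
       = 0.738686
Iteration 3:
  f(0.720400) = -0.031141
  f(0.738686) = -0.000667
  x_4 = 0.738686 - (-0.000667)×(0.738686 - 0.720400)/(-0.000667 - (-0.031141))
       = 0.739087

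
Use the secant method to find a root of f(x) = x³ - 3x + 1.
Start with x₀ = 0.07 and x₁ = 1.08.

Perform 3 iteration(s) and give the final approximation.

f(x) = x³ - 3x + 1
x₀ = 0.07, x₁ = 1.08

Secant formula: x_{n+1} = x_n - f(x_n)(x_n - x_{n-1})/(f(x_n) - f(x_{n-1}))

Iteration 1:
  f(0.070000) = 0.790343
  f(1.080000) = -0.980288
  x_2 = 1.080000 - (-0.980288)×(1.080000 - 0.070000)/(-0.980288 - 0.790343)
       = 0.520826
Iteration 2:
  f(1.080000) = -0.980288
  f(0.520826) = -0.421199
  x_3 = 0.520826 - (-0.421199)×(0.520826 - 1.080000)/(-0.421199 - (-0.980288))
       = 0.099563
Iteration 3:
  f(0.520826) = -0.421199
  f(0.099563) = 0.702297
  x_4 = 0.099563 - 0.702297×(0.099563 - 0.520826)/(0.702297 - (-0.421199))
       = 0.362895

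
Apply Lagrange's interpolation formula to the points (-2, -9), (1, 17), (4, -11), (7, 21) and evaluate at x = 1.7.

Lagrange interpolation formula:
P(x) = Σ yᵢ × Lᵢ(x)
where Lᵢ(x) = Π_{j≠i} (x - xⱼ)/(xᵢ - xⱼ)

L_0(1.7) = (1.7 - 1)/(-2 - 1) × (1.7 - 4)/(-2 - 4) × (1.7 - 7)/(-2 - 7) = -0.052673
L_1(1.7) = (1.7 - (-2))/(1 - (-2)) × (1.7 - 4)/(1 - 4) × (1.7 - 7)/(1 - 7) = 0.835241
L_2(1.7) = (1.7 - (-2))/(4 - (-2)) × (1.7 - 1)/(4 - 1) × (1.7 - 7)/(4 - 7) = 0.254204
L_3(1.7) = (1.7 - (-2))/(7 - (-2)) × (1.7 - 1)/(7 - 1) × (1.7 - 4)/(7 - 4) = -0.036772

P(1.7) = (-9)×L_0(1.7) + 17×L_1(1.7) + (-11)×L_2(1.7) + 21×L_3(1.7)
P(1.7) = 11.104704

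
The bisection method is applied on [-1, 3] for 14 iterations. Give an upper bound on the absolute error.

Bisection error bound: |error| ≤ (b-a)/2^n
|error| ≤ (3 - (-1))/2^14 = 4/2^14
|error| ≤ 0.0002441406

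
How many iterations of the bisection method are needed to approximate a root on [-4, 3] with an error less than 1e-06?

We need (b-a)/2^n ≤ 1e-06
(3 - (-4))/2^n ≤ 1e-06
7/2^n ≤ 1e-06
2^n ≥ 7000000
n ≥ log₂(7000000) = 22.74
n ≥ 23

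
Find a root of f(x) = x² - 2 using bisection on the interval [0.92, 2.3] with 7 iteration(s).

f(x) = x² - 2
Initial interval: [0.92, 2.3]

Iteration 1:
  c_1 = (0.920000 + 2.300000)/2 = 1.610000
  f(c_1) = f(1.610000) = 0.592100
  f(a) × f(c) < 0, new interval: [0.920000, 1.610000]
Iteration 2:
  c_2 = (0.920000 + 1.610000)/2 = 1.265000
  f(c_2) = f(1.265000) = -0.399775
  f(a) × f(c) ≥ 0, new interval: [1.265000, 1.610000]
Iteration 3:
  c_3 = (1.265000 + 1.610000)/2 = 1.437500
  f(c_3) = f(1.437500) = 0.066406
  f(a) × f(c) < 0, new interval: [1.265000, 1.437500]
Iteration 4:
  c_4 = (1.265000 + 1.437500)/2 = 1.351250
  f(c_4) = f(1.351250) = -0.174123
  f(a) × f(c) ≥ 0, new interval: [1.351250, 1.437500]
Iteration 5:
  c_5 = (1.351250 + 1.437500)/2 = 1.394375
  f(c_5) = f(1.394375) = -0.055718
  f(a) × f(c) ≥ 0, new interval: [1.394375, 1.437500]
Iteration 6:
  c_6 = (1.394375 + 1.437500)/2 = 1.415938
  f(c_6) = f(1.415938) = 0.004879
  f(a) × f(c) < 0, new interval: [1.394375, 1.415938]
Iteration 7:
  c_7 = (1.394375 + 1.415938)/2 = 1.405156
  f(c_7) = f(1.405156) = -0.025536
  f(a) × f(c) ≥ 0, new interval: [1.405156, 1.415938]

After 7 iteration(s), the approximation is c_7 = 1.405156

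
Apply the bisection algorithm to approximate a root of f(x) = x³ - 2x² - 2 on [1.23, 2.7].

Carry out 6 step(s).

f(x) = x³ - 2x² - 2
Initial interval: [1.23, 2.7]

Iteration 1:
  c_1 = (1.230000 + 2.700000)/2 = 1.965000
  f(c_1) = f(1.965000) = -2.135143
  f(a) × f(c) ≥ 0, new interval: [1.965000, 2.700000]
Iteration 2:
  c_2 = (1.965000 + 2.700000)/2 = 2.332500
  f(c_2) = f(2.332500) = -0.191015
  f(a) × f(c) ≥ 0, new interval: [2.332500, 2.700000]
Iteration 3:
  c_3 = (2.332500 + 2.700000)/2 = 2.516250
  f(c_3) = f(2.516250) = 1.268644
  f(a) × f(c) < 0, new interval: [2.332500, 2.516250]
Iteration 4:
  c_4 = (2.332500 + 2.516250)/2 = 2.424375
  f(c_4) = f(2.424375) = 0.494304
  f(a) × f(c) < 0, new interval: [2.332500, 2.424375]
Iteration 5:
  c_5 = (2.332500 + 2.424375)/2 = 2.378438
  f(c_5) = f(2.378438) = 0.140808
  f(a) × f(c) < 0, new interval: [2.332500, 2.378438]
Iteration 6:
  c_6 = (2.332500 + 2.378438)/2 = 2.355469
  f(c_6) = f(2.355469) = -0.027777
  f(a) × f(c) ≥ 0, new interval: [2.355469, 2.378438]

After 6 iteration(s), the approximation is c_6 = 2.355469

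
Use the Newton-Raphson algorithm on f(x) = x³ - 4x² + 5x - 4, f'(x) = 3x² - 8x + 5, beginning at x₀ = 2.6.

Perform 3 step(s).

f(x) = x³ - 4x² + 5x - 4
f'(x) = 3x² - 8x + 5
x₀ = 2.6

Newton-Raphson formula: x_{n+1} = x_n - f(x_n)/f'(x_n)

Iteration 1:
  f(2.600000) = -0.464000
  f'(2.600000) = 4.480000
  x_1 = 2.600000 - (-0.464000)/4.480000 = 2.703571
Iteration 2:
  f(2.703571) = 0.041874
  f'(2.703571) = 5.299324
  x_2 = 2.703571 - 0.041874/5.299324 = 2.695670
Iteration 3:
  f(2.695670) = 0.000256
  f'(2.695670) = 5.234548
  x_3 = 2.695670 - 0.000256/5.234548 = 2.695621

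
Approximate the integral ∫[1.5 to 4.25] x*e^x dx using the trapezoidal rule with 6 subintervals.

f(x) = x*e^x
a = 1.5, b = 4.25, n = 6
h = (b - a)/n = 0.458333

Trapezoidal rule: (h/2)[f(x₀) + 2f(x₁) + 2f(x₂) + ... + f(xₙ)]

x_0 = 1.5000, f(x_0) = 6.722534, coefficient = 1
x_1 = 1.9583, f(x_1) = 13.879697, coefficient = 2
x_2 = 2.4167, f(x_2) = 27.087053, coefficient = 2
x_3 = 2.8750, f(x_3) = 50.960594, coefficient = 2
x_4 = 3.3333, f(x_4) = 93.438750, coefficient = 2
x_5 = 3.7917, f(x_5) = 168.085427, coefficient = 2
x_6 = 4.2500, f(x_6) = 297.948002, coefficient = 1

I ≈ (0.458333/2) × 1011.573576 = 231.818945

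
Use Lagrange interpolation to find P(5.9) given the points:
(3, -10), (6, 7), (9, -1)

Lagrange interpolation formula:
P(x) = Σ yᵢ × Lᵢ(x)
where Lᵢ(x) = Π_{j≠i} (x - xⱼ)/(xᵢ - xⱼ)

L_0(5.9) = (5.9 - 6)/(3 - 6) × (5.9 - 9)/(3 - 9) = 0.017222
L_1(5.9) = (5.9 - 3)/(6 - 3) × (5.9 - 9)/(6 - 9) = 0.998889
L_2(5.9) = (5.9 - 3)/(9 - 3) × (5.9 - 6)/(9 - 6) = -0.016111

P(5.9) = (-10)×L_0(5.9) + 7×L_1(5.9) + (-1)×L_2(5.9)
P(5.9) = 6.836111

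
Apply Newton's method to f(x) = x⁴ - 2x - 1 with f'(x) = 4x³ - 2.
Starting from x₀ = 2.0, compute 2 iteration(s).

f(x) = x⁴ - 2x - 1
f'(x) = 4x³ - 2
x₀ = 2.0

Newton-Raphson formula: x_{n+1} = x_n - f(x_n)/f'(x_n)

Iteration 1:
  f(2.000000) = 11.000000
  f'(2.000000) = 30.000000
  x_1 = 2.000000 - 11.000000/30.000000 = 1.633333
Iteration 2:
  f(1.633333) = 2.850372
  f'(1.633333) = 15.429481
  x_2 = 1.633333 - 2.850372/15.429481 = 1.448598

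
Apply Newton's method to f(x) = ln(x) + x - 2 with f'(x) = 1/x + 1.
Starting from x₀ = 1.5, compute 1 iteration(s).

f(x) = ln(x) + x - 2
f'(x) = 1/x + 1
x₀ = 1.5

Newton-Raphson formula: x_{n+1} = x_n - f(x_n)/f'(x_n)

Iteration 1:
  f(1.500000) = -0.094535
  f'(1.500000) = 1.666667
  x_1 = 1.500000 - (-0.094535)/1.666667 = 1.556721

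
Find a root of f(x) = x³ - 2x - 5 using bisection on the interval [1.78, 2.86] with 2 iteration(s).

f(x) = x³ - 2x - 5
Initial interval: [1.78, 2.86]

Iteration 1:
  c_1 = (1.780000 + 2.860000)/2 = 2.320000
  f(c_1) = f(2.320000) = 2.847168
  f(a) × f(c) < 0, new interval: [1.780000, 2.320000]
Iteration 2:
  c_2 = (1.780000 + 2.320000)/2 = 2.050000
  f(c_2) = f(2.050000) = -0.484875
  f(a) × f(c) ≥ 0, new interval: [2.050000, 2.320000]

After 2 iteration(s), the approximation is c_2 = 2.050000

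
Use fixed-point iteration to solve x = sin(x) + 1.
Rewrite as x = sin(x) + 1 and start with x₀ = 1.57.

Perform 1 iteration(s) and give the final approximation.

Equation: x = sin(x) + 1
Fixed-point form: x = sin(x) + 1
x₀ = 1.57

x_1 = g(1.570000) = 2.000000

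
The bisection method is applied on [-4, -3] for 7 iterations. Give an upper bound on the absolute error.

Bisection error bound: |error| ≤ (b-a)/2^n
|error| ≤ (-3 - (-4))/2^7 = 1/2^7
|error| ≤ 0.0078125000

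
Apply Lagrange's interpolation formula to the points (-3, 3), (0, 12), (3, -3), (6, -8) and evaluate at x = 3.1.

Lagrange interpolation formula:
P(x) = Σ yᵢ × Lᵢ(x)
where Lᵢ(x) = Π_{j≠i} (x - xⱼ)/(xᵢ - xⱼ)

L_0(3.1) = (3.1 - 0)/(-3 - 0) × (3.1 - 3)/(-3 - 3) × (3.1 - 6)/(-3 - 6) = 0.005549
L_1(3.1) = (3.1 - (-3))/(0 - (-3)) × (3.1 - 3)/(0 - 3) × (3.1 - 6)/(0 - 6) = -0.032759
L_2(3.1) = (3.1 - (-3))/(3 - (-3)) × (3.1 - 0)/(3 - 0) × (3.1 - 6)/(3 - 6) = 1.015537
L_3(3.1) = (3.1 - (-3))/(6 - (-3)) × (3.1 - 0)/(6 - 0) × (3.1 - 3)/(6 - 3) = 0.011673

P(3.1) = 3×L_0(3.1) + 12×L_1(3.1) + (-3)×L_2(3.1) + (-8)×L_3(3.1)
P(3.1) = -3.516457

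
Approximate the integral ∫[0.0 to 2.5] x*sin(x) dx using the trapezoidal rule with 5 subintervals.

f(x) = x*sin(x)
a = 0.0, b = 2.5, n = 5
h = (b - a)/n = 0.500000

Trapezoidal rule: (h/2)[f(x₀) + 2f(x₁) + 2f(x₂) + ... + f(xₙ)]

x_0 = 0.0000, f(x_0) = 0.000000, coefficient = 1
x_1 = 0.5000, f(x_1) = 0.239713, coefficient = 2
x_2 = 1.0000, f(x_2) = 0.841471, coefficient = 2
x_3 = 1.5000, f(x_3) = 1.496242, coefficient = 2
x_4 = 2.0000, f(x_4) = 1.818595, coefficient = 2
x_5 = 2.5000, f(x_5) = 1.496180, coefficient = 1

I ≈ (0.500000/2) × 10.288223 = 2.572056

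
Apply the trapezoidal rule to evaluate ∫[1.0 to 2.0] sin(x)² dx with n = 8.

f(x) = sin(x)²
a = 1.0, b = 2.0, n = 8
h = (b - a)/n = 0.125000

Trapezoidal rule: (h/2)[f(x₀) + 2f(x₁) + 2f(x₂) + ... + f(xₙ)]

x_0 = 1.0000, f(x_0) = 0.708073, coefficient = 1
x_1 = 1.1250, f(x_1) = 0.814087, coefficient = 2
x_2 = 1.2500, f(x_2) = 0.900572, coefficient = 2
x_3 = 1.3750, f(x_3) = 0.962151, coefficient = 2
x_4 = 1.5000, f(x_4) = 0.994996, coefficient = 2
x_5 = 1.6250, f(x_5) = 0.997065, coefficient = 2
x_6 = 1.7500, f(x_6) = 0.968228, coefficient = 2
x_7 = 1.8750, f(x_7) = 0.910280, coefficient = 2
x_8 = 2.0000, f(x_8) = 0.826822, coefficient = 1

I ≈ (0.125000/2) × 14.629653 = 0.914353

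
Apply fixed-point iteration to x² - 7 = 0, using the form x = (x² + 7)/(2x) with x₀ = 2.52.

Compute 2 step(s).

Equation: x² - 7 = 0
Fixed-point form: x = (x² + 7)/(2x)
x₀ = 2.52

x_1 = g(2.520000) = 2.648889
x_2 = g(2.648889) = 2.645753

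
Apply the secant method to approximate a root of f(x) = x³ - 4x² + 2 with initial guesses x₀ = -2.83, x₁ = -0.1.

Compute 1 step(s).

f(x) = x³ - 4x² + 2
x₀ = -2.83, x₁ = -0.1

Secant formula: x_{n+1} = x_n - f(x_n)(x_n - x_{n-1})/(f(x_n) - f(x_{n-1}))

Iteration 1:
  f(-2.830000) = -52.700787
  f(-0.100000) = 1.959000
  x_2 = -0.100000 - 1.959000×(-0.100000 - (-2.830000))/(1.959000 - (-52.700787))
       = -0.197843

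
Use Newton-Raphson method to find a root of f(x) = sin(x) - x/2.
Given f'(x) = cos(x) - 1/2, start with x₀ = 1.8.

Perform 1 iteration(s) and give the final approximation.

f(x) = sin(x) - x/2
f'(x) = cos(x) - 1/2
x₀ = 1.8

Newton-Raphson formula: x_{n+1} = x_n - f(x_n)/f'(x_n)

Iteration 1:
  f(1.800000) = 0.073848
  f'(1.800000) = -0.727202
  x_1 = 1.800000 - 0.073848/(-0.727202) = 1.901550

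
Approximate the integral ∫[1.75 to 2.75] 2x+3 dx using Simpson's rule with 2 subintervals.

f(x) = 2x+3
a = 1.75, b = 2.75, n = 2
h = (b - a)/n = 0.500000

Simpson's rule: (h/3)[f(x₀) + 4f(x₁) + 2f(x₂) + ... + f(xₙ)]

x_0 = 1.7500, f(x_0) = 6.500000, coefficient = 1
x_1 = 2.2500, f(x_1) = 7.500000, coefficient = 4
x_2 = 2.7500, f(x_2) = 8.500000, coefficient = 1

I ≈ (0.500000/3) × 45.000000 = 7.500000
Exact value: 7.500000
Error: 0.000000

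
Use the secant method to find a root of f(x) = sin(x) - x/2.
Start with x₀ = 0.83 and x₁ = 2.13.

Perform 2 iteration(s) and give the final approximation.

f(x) = sin(x) - x/2
x₀ = 0.83, x₁ = 2.13

Secant formula: x_{n+1} = x_n - f(x_n)(x_n - x_{n-1})/(f(x_n) - f(x_{n-1}))

Iteration 1:
  f(0.830000) = 0.322931
  f(2.130000) = -0.217322
  x_2 = 2.130000 - (-0.217322)×(2.130000 - 0.830000)/(-0.217322 - 0.322931)
       = 1.607063
Iteration 2:
  f(2.130000) = -0.217322
  f(1.607063) = 0.195811
  x_3 = 1.607063 - 0.195811×(1.607063 - 2.130000)/(0.195811 - (-0.217322))
       = 1.854917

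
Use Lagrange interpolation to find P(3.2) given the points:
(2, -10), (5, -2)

Lagrange interpolation formula:
P(x) = Σ yᵢ × Lᵢ(x)
where Lᵢ(x) = Π_{j≠i} (x - xⱼ)/(xᵢ - xⱼ)

L_0(3.2) = (3.2 - 5)/(2 - 5) = 0.600000
L_1(3.2) = (3.2 - 2)/(5 - 2) = 0.400000

P(3.2) = (-10)×L_0(3.2) + (-2)×L_1(3.2)
P(3.2) = -6.800000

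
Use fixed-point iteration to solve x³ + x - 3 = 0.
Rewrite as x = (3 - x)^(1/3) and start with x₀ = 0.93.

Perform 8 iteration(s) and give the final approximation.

Equation: x³ + x - 3 = 0
Fixed-point form: x = (3 - x)^(1/3)
x₀ = 0.93

x_1 = g(0.930000) = 1.274452
x_2 = g(1.274452) = 1.199432
x_3 = g(1.199432) = 1.216568
x_4 = g(1.216568) = 1.212697
x_5 = g(1.212697) = 1.213574
x_6 = g(1.213574) = 1.213375
x_7 = g(1.213375) = 1.213420
x_8 = g(1.213420) = 1.213410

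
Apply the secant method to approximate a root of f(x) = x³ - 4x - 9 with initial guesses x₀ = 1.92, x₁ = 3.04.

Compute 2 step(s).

f(x) = x³ - 4x - 9
x₀ = 1.92, x₁ = 3.04

Secant formula: x_{n+1} = x_n - f(x_n)(x_n - x_{n-1})/(f(x_n) - f(x_{n-1}))

Iteration 1:
  f(1.920000) = -9.602112
  f(3.040000) = 6.934464
  x_2 = 3.040000 - 6.934464×(3.040000 - 1.920000)/(6.934464 - (-9.602112))
       = 2.570338
Iteration 2:
  f(3.040000) = 6.934464
  f(2.570338) = -2.300059
  x_3 = 2.570338 - (-2.300059)×(2.570338 - 3.040000)/(-2.300059 - 6.934464)
       = 2.687318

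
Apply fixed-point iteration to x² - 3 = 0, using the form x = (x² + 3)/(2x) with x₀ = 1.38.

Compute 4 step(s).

Equation: x² - 3 = 0
Fixed-point form: x = (x² + 3)/(2x)
x₀ = 1.38

x_1 = g(1.380000) = 1.776957
x_2 = g(1.776957) = 1.732618
x_3 = g(1.732618) = 1.732051
x_4 = g(1.732051) = 1.732051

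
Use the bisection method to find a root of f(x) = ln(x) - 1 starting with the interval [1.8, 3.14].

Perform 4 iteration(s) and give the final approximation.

f(x) = ln(x) - 1
Initial interval: [1.8, 3.14]

Iteration 1:
  c_1 = (1.800000 + 3.140000)/2 = 2.470000
  f(c_1) = f(2.470000) = -0.095782
  f(a) × f(c) ≥ 0, new interval: [2.470000, 3.140000]
Iteration 2:
  c_2 = (2.470000 + 3.140000)/2 = 2.805000
  f(c_2) = f(2.805000) = 0.031404
  f(a) × f(c) < 0, new interval: [2.470000, 2.805000]
Iteration 3:
  c_3 = (2.470000 + 2.805000)/2 = 2.637500
  f(c_3) = f(2.637500) = -0.030169
  f(a) × f(c) ≥ 0, new interval: [2.637500, 2.805000]
Iteration 4:
  c_4 = (2.637500 + 2.805000)/2 = 2.721250
  f(c_4) = f(2.721250) = 0.001091
  f(a) × f(c) < 0, new interval: [2.637500, 2.721250]

After 4 iteration(s), the approximation is c_4 = 2.721250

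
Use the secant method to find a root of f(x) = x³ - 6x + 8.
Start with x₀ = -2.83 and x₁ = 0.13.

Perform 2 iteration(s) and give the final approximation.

f(x) = x³ - 6x + 8
x₀ = -2.83, x₁ = 0.13

Secant formula: x_{n+1} = x_n - f(x_n)(x_n - x_{n-1})/(f(x_n) - f(x_{n-1}))

Iteration 1:
  f(-2.830000) = 2.314813
  f(0.130000) = 7.222197
  x_2 = 0.130000 - 7.222197×(0.130000 - (-2.830000))/(7.222197 - 2.314813)
       = -4.226232
Iteration 2:
  f(0.130000) = 7.222197
  f(-4.226232) = -42.127493
  x_3 = -4.226232 - (-42.127493)×(-4.226232 - 0.130000)/(-42.127493 - 7.222197)
       = -0.507523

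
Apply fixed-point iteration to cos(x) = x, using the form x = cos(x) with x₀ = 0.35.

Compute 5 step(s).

Equation: cos(x) = x
Fixed-point form: x = cos(x)
x₀ = 0.35

x_1 = g(0.350000) = 0.939373
x_2 = g(0.939373) = 0.590294
x_3 = g(0.590294) = 0.830777
x_4 = g(0.830777) = 0.674302
x_5 = g(0.674302) = 0.781143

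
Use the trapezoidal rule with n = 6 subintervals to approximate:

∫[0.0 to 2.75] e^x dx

f(x) = e^x
a = 0.0, b = 2.75, n = 6
h = (b - a)/n = 0.458333

Trapezoidal rule: (h/2)[f(x₀) + 2f(x₁) + 2f(x₂) + ... + f(xₙ)]

x_0 = 0.0000, f(x_0) = 1.000000, coefficient = 1
x_1 = 0.4583, f(x_1) = 1.581436, coefficient = 2
x_2 = 0.9167, f(x_2) = 2.500940, coefficient = 2
x_3 = 1.3750, f(x_3) = 3.955077, coefficient = 2
x_4 = 1.8333, f(x_4) = 6.254701, coefficient = 2
x_5 = 2.2917, f(x_5) = 9.891410, coefficient = 2
x_6 = 2.7500, f(x_6) = 15.642632, coefficient = 1

I ≈ (0.458333/2) × 65.009759 = 14.898070
Exact value: 14.642632
Error: 0.255438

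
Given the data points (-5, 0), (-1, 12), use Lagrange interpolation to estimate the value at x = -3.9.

Lagrange interpolation formula:
P(x) = Σ yᵢ × Lᵢ(x)
where Lᵢ(x) = Π_{j≠i} (x - xⱼ)/(xᵢ - xⱼ)

L_0(-3.9) = (-3.9 - (-1))/(-5 - (-1)) = 0.725000
L_1(-3.9) = (-3.9 - (-5))/(-1 - (-5)) = 0.275000

P(-3.9) = 0×L_0(-3.9) + 12×L_1(-3.9)
P(-3.9) = 3.300000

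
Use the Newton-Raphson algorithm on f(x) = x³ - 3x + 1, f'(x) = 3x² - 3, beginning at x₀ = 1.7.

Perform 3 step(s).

f(x) = x³ - 3x + 1
f'(x) = 3x² - 3
x₀ = 1.7

Newton-Raphson formula: x_{n+1} = x_n - f(x_n)/f'(x_n)

Iteration 1:
  f(1.700000) = 0.813000
  f'(1.700000) = 5.670000
  x_1 = 1.700000 - 0.813000/5.670000 = 1.556614
Iteration 2:
  f(1.556614) = 0.101906
  f'(1.556614) = 4.269139
  x_2 = 1.556614 - 0.101906/4.269139 = 1.532743
Iteration 3:
  f(1.532743) = 0.002647
  f'(1.532743) = 4.047907
  x_3 = 1.532743 - 0.002647/4.047907 = 1.532089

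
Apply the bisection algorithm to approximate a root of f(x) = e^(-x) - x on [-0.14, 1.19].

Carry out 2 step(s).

f(x) = e^(-x) - x
Initial interval: [-0.14, 1.19]

Iteration 1:
  c_1 = (-0.140000 + 1.190000)/2 = 0.525000
  f(c_1) = f(0.525000) = 0.066555
  f(a) × f(c) ≥ 0, new interval: [0.525000, 1.190000]
Iteration 2:
  c_2 = (0.525000 + 1.190000)/2 = 0.857500
  f(c_2) = f(0.857500) = -0.433279
  f(a) × f(c) < 0, new interval: [0.525000, 0.857500]

After 2 iteration(s), the approximation is c_2 = 0.857500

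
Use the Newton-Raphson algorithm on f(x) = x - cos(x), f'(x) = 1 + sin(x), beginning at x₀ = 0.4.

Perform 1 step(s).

f(x) = x - cos(x)
f'(x) = 1 + sin(x)
x₀ = 0.4

Newton-Raphson formula: x_{n+1} = x_n - f(x_n)/f'(x_n)

Iteration 1:
  f(0.400000) = -0.521061
  f'(0.400000) = 1.389418
  x_1 = 0.400000 - (-0.521061)/1.389418 = 0.775021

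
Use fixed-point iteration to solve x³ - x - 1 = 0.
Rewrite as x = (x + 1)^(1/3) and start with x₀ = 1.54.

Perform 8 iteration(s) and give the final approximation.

Equation: x³ - x - 1 = 0
Fixed-point form: x = (x + 1)^(1/3)
x₀ = 1.54

x_1 = g(1.540000) = 1.364409
x_2 = g(1.364409) = 1.332215
x_3 = g(1.332215) = 1.326140
x_4 = g(1.326140) = 1.324988
x_5 = g(1.324988) = 1.324769
x_6 = g(1.324769) = 1.324728
x_7 = g(1.324728) = 1.324720
x_8 = g(1.324720) = 1.324718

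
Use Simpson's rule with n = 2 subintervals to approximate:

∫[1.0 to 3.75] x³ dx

f(x) = x³
a = 1.0, b = 3.75, n = 2
h = (b - a)/n = 1.375000

Simpson's rule: (h/3)[f(x₀) + 4f(x₁) + 2f(x₂) + ... + f(xₙ)]

x_0 = 1.0000, f(x_0) = 1.000000, coefficient = 1
x_1 = 2.3750, f(x_1) = 13.396484, coefficient = 4
x_2 = 3.7500, f(x_2) = 52.734375, coefficient = 1

I ≈ (1.375000/3) × 107.320312 = 49.188477
Exact value: 49.188477
Error: 0.000000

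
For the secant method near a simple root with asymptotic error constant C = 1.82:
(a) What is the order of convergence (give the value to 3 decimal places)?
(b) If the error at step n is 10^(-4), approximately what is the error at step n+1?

(a) Secant method has superlinear convergence with order φ = (1+√5)/2 ≈ 1.618.
    This means |e_{n+1}| ≈ C|e_n|^1.618.

(b) With |e_n| = 10^(-4) and C = 1.82:
    |e_{n+1}| ≈ 1.82 × (10^(-4))^1.618 = 1.82 × 10^(-6.47)

(a) ≈ 1.618 (golden ratio); (b) |e_{n+1}| ≈ 6.137e-07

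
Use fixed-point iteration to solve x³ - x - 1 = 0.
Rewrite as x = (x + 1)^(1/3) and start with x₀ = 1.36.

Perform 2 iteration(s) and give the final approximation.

Equation: x³ - x - 1 = 0
Fixed-point form: x = (x + 1)^(1/3)
x₀ = 1.36

x_1 = g(1.360000) = 1.331386
x_2 = g(1.331386) = 1.325983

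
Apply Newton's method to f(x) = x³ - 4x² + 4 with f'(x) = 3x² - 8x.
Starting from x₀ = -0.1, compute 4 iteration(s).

f(x) = x³ - 4x² + 4
f'(x) = 3x² - 8x
x₀ = -0.1

Newton-Raphson formula: x_{n+1} = x_n - f(x_n)/f'(x_n)

Iteration 1:
  f(-0.100000) = 3.959000
  f'(-0.100000) = 0.830000
  x_1 = -0.100000 - 3.959000/0.830000 = -4.869880
Iteration 2:
  f(-4.869880) = -206.355637
  f'(-4.869880) = 110.106216
  x_2 = -4.869880 - (-206.355637)/110.106216 = -2.995729
Iteration 3:
  f(-2.995729) = -58.782409
  f'(-2.995729) = 50.889005
  x_3 = -2.995729 - (-58.782409)/50.889005 = -1.840619
Iteration 4:
  f(-1.840619) = -15.787298
  f'(-1.840619) = 24.888580
  x_4 = -1.840619 - (-15.787298)/24.888580 = -1.206300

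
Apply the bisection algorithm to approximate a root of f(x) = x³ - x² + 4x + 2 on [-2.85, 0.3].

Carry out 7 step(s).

f(x) = x³ - x² + 4x + 2
Initial interval: [-2.85, 0.3]

Iteration 1:
  c_1 = (-2.850000 + 0.300000)/2 = -1.275000
  f(c_1) = f(-1.275000) = -6.798297
  f(a) × f(c) ≥ 0, new interval: [-1.275000, 0.300000]
Iteration 2:
  c_2 = (-1.275000 + 0.300000)/2 = -0.487500
  f(c_2) = f(-0.487500) = -0.303514
  f(a) × f(c) ≥ 0, new interval: [-0.487500, 0.300000]
Iteration 3:
  c_3 = (-0.487500 + 0.300000)/2 = -0.093750
  f(c_3) = f(-0.093750) = 1.615387
  f(a) × f(c) < 0, new interval: [-0.487500, -0.093750]
Iteration 4:
  c_4 = (-0.487500 + (-0.093750))/2 = -0.290625
  f(c_4) = f(-0.290625) = 0.728490
  f(a) × f(c) < 0, new interval: [-0.487500, -0.290625]
Iteration 5:
  c_5 = (-0.487500 + (-0.290625))/2 = -0.389063
  f(c_5) = f(-0.389063) = 0.233488
  f(a) × f(c) < 0, new interval: [-0.487500, -0.389063]
Iteration 6:
  c_6 = (-0.487500 + (-0.389063))/2 = -0.438281
  f(c_6) = f(-0.438281) = -0.029405
  f(a) × f(c) ≥ 0, new interval: [-0.438281, -0.389063]
Iteration 7:
  c_7 = (-0.438281 + (-0.389063))/2 = -0.413672
  f(c_7) = f(-0.413672) = 0.103399
  f(a) × f(c) < 0, new interval: [-0.438281, -0.413672]

After 7 iteration(s), the approximation is c_7 = -0.413672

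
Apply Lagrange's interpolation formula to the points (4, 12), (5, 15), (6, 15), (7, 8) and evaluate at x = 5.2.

Lagrange interpolation formula:
P(x) = Σ yᵢ × Lᵢ(x)
where Lᵢ(x) = Π_{j≠i} (x - xⱼ)/(xᵢ - xⱼ)

L_0(5.2) = (5.2 - 5)/(4 - 5) × (5.2 - 6)/(4 - 6) × (5.2 - 7)/(4 - 7) = -0.048000
L_1(5.2) = (5.2 - 4)/(5 - 4) × (5.2 - 6)/(5 - 6) × (5.2 - 7)/(5 - 7) = 0.864000
L_2(5.2) = (5.2 - 4)/(6 - 4) × (5.2 - 5)/(6 - 5) × (5.2 - 7)/(6 - 7) = 0.216000
L_3(5.2) = (5.2 - 4)/(7 - 4) × (5.2 - 5)/(7 - 5) × (5.2 - 6)/(7 - 6) = -0.032000

P(5.2) = 12×L_0(5.2) + 15×L_1(5.2) + 15×L_2(5.2) + 8×L_3(5.2)
P(5.2) = 15.368000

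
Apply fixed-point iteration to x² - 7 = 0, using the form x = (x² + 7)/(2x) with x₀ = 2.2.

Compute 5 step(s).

Equation: x² - 7 = 0
Fixed-point form: x = (x² + 7)/(2x)
x₀ = 2.2

x_1 = g(2.200000) = 2.690909
x_2 = g(2.690909) = 2.646130
x_3 = g(2.646130) = 2.645751
x_4 = g(2.645751) = 2.645751
x_5 = g(2.645751) = 2.645751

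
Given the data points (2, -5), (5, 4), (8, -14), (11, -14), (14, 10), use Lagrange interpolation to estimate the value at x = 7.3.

Lagrange interpolation formula:
P(x) = Σ yᵢ × Lᵢ(x)
where Lᵢ(x) = Π_{j≠i} (x - xⱼ)/(xᵢ - xⱼ)

L_0(7.3) = (7.3 - 5)/(2 - 5) × (7.3 - 8)/(2 - 8) × (7.3 - 11)/(2 - 11) × (7.3 - 14)/(2 - 14) = -0.020531
L_1(7.3) = (7.3 - 2)/(5 - 2) × (7.3 - 8)/(5 - 8) × (7.3 - 11)/(5 - 11) × (7.3 - 14)/(5 - 14) = 0.189241
L_2(7.3) = (7.3 - 2)/(8 - 2) × (7.3 - 5)/(8 - 5) × (7.3 - 11)/(8 - 11) × (7.3 - 14)/(8 - 14) = 0.932685
L_3(7.3) = (7.3 - 2)/(11 - 2) × (7.3 - 5)/(11 - 5) × (7.3 - 8)/(11 - 8) × (7.3 - 14)/(11 - 14) = -0.117636
L_4(7.3) = (7.3 - 2)/(14 - 2) × (7.3 - 5)/(14 - 5) × (7.3 - 8)/(14 - 8) × (7.3 - 11)/(14 - 11) = 0.016241

P(7.3) = (-5)×L_0(7.3) + 4×L_1(7.3) + (-14)×L_2(7.3) + (-14)×L_3(7.3) + 10×L_4(7.3)
P(7.3) = -10.388669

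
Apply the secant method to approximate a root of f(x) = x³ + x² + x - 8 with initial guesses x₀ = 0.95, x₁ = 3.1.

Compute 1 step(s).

f(x) = x³ + x² + x - 8
x₀ = 0.95, x₁ = 3.1

Secant formula: x_{n+1} = x_n - f(x_n)(x_n - x_{n-1})/(f(x_n) - f(x_{n-1}))

Iteration 1:
  f(0.950000) = -5.290125
  f(3.100000) = 34.501000
  x_2 = 3.100000 - 34.501000×(3.100000 - 0.950000)/(34.501000 - (-5.290125))
       = 1.235837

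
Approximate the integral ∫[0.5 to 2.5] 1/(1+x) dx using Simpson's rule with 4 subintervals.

f(x) = 1/(1+x)
a = 0.5, b = 2.5, n = 4
h = (b - a)/n = 0.500000

Simpson's rule: (h/3)[f(x₀) + 4f(x₁) + 2f(x₂) + ... + f(xₙ)]

x_0 = 0.5000, f(x_0) = 0.666667, coefficient = 1
x_1 = 1.0000, f(x_1) = 0.500000, coefficient = 4
x_2 = 1.5000, f(x_2) = 0.400000, coefficient = 2
x_3 = 2.0000, f(x_3) = 0.333333, coefficient = 4
x_4 = 2.5000, f(x_4) = 0.285714, coefficient = 1

I ≈ (0.500000/3) × 5.085714 = 0.847619
Exact value: 0.847298
Error: 0.000321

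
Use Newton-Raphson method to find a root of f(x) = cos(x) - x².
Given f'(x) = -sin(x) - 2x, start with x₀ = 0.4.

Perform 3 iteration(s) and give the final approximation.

f(x) = cos(x) - x²
f'(x) = -sin(x) - 2x
x₀ = 0.4

Newton-Raphson formula: x_{n+1} = x_n - f(x_n)/f'(x_n)

Iteration 1:
  f(0.400000) = 0.761061
  f'(0.400000) = -1.189418
  x_1 = 0.400000 - 0.761061/(-1.189418) = 1.039860
Iteration 2:
  f(1.039860) = -0.574967
  f'(1.039860) = -2.942053
  x_2 = 1.039860 - (-0.574967)/(-2.942053) = 0.844429
Iteration 3:
  f(0.844429) = -0.048902
  f'(0.844429) = -2.436450
  x_3 = 0.844429 - (-0.048902)/(-2.436450) = 0.824358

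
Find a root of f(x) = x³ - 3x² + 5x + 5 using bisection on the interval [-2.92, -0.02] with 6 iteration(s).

f(x) = x³ - 3x² + 5x + 5
Initial interval: [-2.92, -0.02]

Iteration 1:
  c_1 = (-2.920000 + (-0.020000))/2 = -1.470000
  f(c_1) = f(-1.470000) = -12.009223
  f(a) × f(c) ≥ 0, new interval: [-1.470000, -0.020000]
Iteration 2:
  c_2 = (-1.470000 + (-0.020000))/2 = -0.745000
  f(c_2) = f(-0.745000) = -0.803569
  f(a) × f(c) ≥ 0, new interval: [-0.745000, -0.020000]
Iteration 3:
  c_3 = (-0.745000 + (-0.020000))/2 = -0.382500
  f(c_3) = f(-0.382500) = 2.592619
  f(a) × f(c) < 0, new interval: [-0.745000, -0.382500]
Iteration 4:
  c_4 = (-0.745000 + (-0.382500))/2 = -0.563750
  f(c_4) = f(-0.563750) = 1.048640
  f(a) × f(c) < 0, new interval: [-0.745000, -0.563750]
Iteration 5:
  c_5 = (-0.745000 + (-0.563750))/2 = -0.654375
  f(c_5) = f(-0.654375) = 0.163297
  f(a) × f(c) < 0, new interval: [-0.745000, -0.654375]
Iteration 6:
  c_6 = (-0.745000 + (-0.654375))/2 = -0.699688
  f(c_6) = f(-0.699688) = -0.309666
  f(a) × f(c) ≥ 0, new interval: [-0.699688, -0.654375]

After 6 iteration(s), the approximation is c_6 = -0.699688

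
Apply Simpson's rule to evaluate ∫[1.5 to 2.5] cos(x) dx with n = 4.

f(x) = cos(x)
a = 1.5, b = 2.5, n = 4
h = (b - a)/n = 0.250000

Simpson's rule: (h/3)[f(x₀) + 4f(x₁) + 2f(x₂) + ... + f(xₙ)]

x_0 = 1.5000, f(x_0) = 0.070737, coefficient = 1
x_1 = 1.7500, f(x_1) = -0.178246, coefficient = 4
x_2 = 2.0000, f(x_2) = -0.416147, coefficient = 2
x_3 = 2.2500, f(x_3) = -0.628174, coefficient = 4
x_4 = 2.5000, f(x_4) = -0.801144, coefficient = 1

I ≈ (0.250000/3) × -4.788379 = -0.399032
Exact value: -0.399023
Error: 0.000009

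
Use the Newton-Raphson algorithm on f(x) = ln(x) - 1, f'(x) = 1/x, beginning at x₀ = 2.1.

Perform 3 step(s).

f(x) = ln(x) - 1
f'(x) = 1/x
x₀ = 2.1

Newton-Raphson formula: x_{n+1} = x_n - f(x_n)/f'(x_n)

Iteration 1:
  f(2.100000) = -0.258063
  f'(2.100000) = 0.476190
  x_1 = 2.100000 - (-0.258063)/0.476190 = 2.641932
Iteration 2:
  f(2.641932) = -0.028490
  f'(2.641932) = 0.378511
  x_2 = 2.641932 - (-0.028490)/0.378511 = 2.717199
Iteration 3:
  f(2.717199) = -0.000398
  f'(2.717199) = 0.368026
  x_3 = 2.717199 - (-0.000398)/0.368026 = 2.718282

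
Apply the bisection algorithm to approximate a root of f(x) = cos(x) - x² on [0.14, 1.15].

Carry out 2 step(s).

f(x) = cos(x) - x²
Initial interval: [0.14, 1.15]

Iteration 1:
  c_1 = (0.140000 + 1.150000)/2 = 0.645000
  f(c_1) = f(0.645000) = 0.383075
  f(a) × f(c) ≥ 0, new interval: [0.645000, 1.150000]
Iteration 2:
  c_2 = (0.645000 + 1.150000)/2 = 0.897500
  f(c_2) = f(0.897500) = -0.181940
  f(a) × f(c) < 0, new interval: [0.645000, 0.897500]

After 2 iteration(s), the approximation is c_2 = 0.897500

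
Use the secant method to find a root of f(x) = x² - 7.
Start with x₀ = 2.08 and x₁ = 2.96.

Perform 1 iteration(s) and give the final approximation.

f(x) = x² - 7
x₀ = 2.08, x₁ = 2.96

Secant formula: x_{n+1} = x_n - f(x_n)(x_n - x_{n-1})/(f(x_n) - f(x_{n-1}))

Iteration 1:
  f(2.080000) = -2.673600
  f(2.960000) = 1.761600
  x_2 = 2.960000 - 1.761600×(2.960000 - 2.080000)/(1.761600 - (-2.673600))
       = 2.610476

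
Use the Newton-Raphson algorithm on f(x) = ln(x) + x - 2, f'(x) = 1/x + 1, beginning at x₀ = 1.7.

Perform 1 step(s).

f(x) = ln(x) + x - 2
f'(x) = 1/x + 1
x₀ = 1.7

Newton-Raphson formula: x_{n+1} = x_n - f(x_n)/f'(x_n)

Iteration 1:
  f(1.700000) = 0.230628
  f'(1.700000) = 1.588235
  x_1 = 1.700000 - 0.230628/1.588235 = 1.554790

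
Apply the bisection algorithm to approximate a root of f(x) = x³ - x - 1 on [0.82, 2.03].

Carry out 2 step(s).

f(x) = x³ - x - 1
Initial interval: [0.82, 2.03]

Iteration 1:
  c_1 = (0.820000 + 2.030000)/2 = 1.425000
  f(c_1) = f(1.425000) = 0.468641
  f(a) × f(c) < 0, new interval: [0.820000, 1.425000]
Iteration 2:
  c_2 = (0.820000 + 1.425000)/2 = 1.122500
  f(c_2) = f(1.122500) = -0.708143
  f(a) × f(c) ≥ 0, new interval: [1.122500, 1.425000]

After 2 iteration(s), the approximation is c_2 = 1.122500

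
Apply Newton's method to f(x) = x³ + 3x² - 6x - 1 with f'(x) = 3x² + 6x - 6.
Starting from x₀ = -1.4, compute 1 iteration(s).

f(x) = x³ + 3x² - 6x - 1
f'(x) = 3x² + 6x - 6
x₀ = -1.4

Newton-Raphson formula: x_{n+1} = x_n - f(x_n)/f'(x_n)

Iteration 1:
  f(-1.400000) = 10.536000
  f'(-1.400000) = -8.520000
  x_1 = -1.400000 - 10.536000/(-8.520000) = -0.163380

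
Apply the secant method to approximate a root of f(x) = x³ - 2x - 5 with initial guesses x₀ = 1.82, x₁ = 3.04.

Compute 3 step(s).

f(x) = x³ - 2x - 5
x₀ = 1.82, x₁ = 3.04

Secant formula: x_{n+1} = x_n - f(x_n)(x_n - x_{n-1})/(f(x_n) - f(x_{n-1}))

Iteration 1:
  f(1.820000) = -2.611432
  f(3.040000) = 17.014464
  x_2 = 3.040000 - 17.014464×(3.040000 - 1.820000)/(17.014464 - (-2.611432))
       = 1.982334
Iteration 2:
  f(3.040000) = 17.014464
  f(1.982334) = -1.174795
  x_3 = 1.982334 - (-1.174795)×(1.982334 - 3.040000)/(-1.174795 - 17.014464)
       = 2.050646
Iteration 3:
  f(1.982334) = -1.174795
  f(2.050646) = -0.478024
  x_4 = 2.050646 - (-0.478024)×(2.050646 - 1.982334)/(-0.478024 - (-1.174795))
       = 2.097511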